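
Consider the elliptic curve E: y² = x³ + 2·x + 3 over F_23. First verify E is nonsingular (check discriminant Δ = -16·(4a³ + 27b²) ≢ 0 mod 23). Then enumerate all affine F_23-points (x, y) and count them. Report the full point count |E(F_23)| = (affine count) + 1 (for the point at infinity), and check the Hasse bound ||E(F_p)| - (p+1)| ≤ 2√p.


Affine points = {(0, 7), (0, 16), (1, 11), (1, 12), (3, 6), (3, 17), (4, 11), (4, 12), (5, 0), (6, 1), (6, 22), (8, 5), (8, 18), (13, 8), (13, 15), (15, 2), (15, 21), (18, 11), (18, 12), (19, 0), (20, 4), (20, 19), (22, 0)}; affine count = 23; |E(F_23)| = 24.

Discriminant check: Δ ∝ 4a³ + 27b² = 4·2³ + 27·3² = 4·8 + 27·9 ≡ 22 (mod 23). Nonzero ⇒ E is nonsingular.
For each x ∈ F_23, compute rhs = x³ + 2·x + 3 mod 23, then count y ∈ F_23 with y² ≡ rhs.
  x = 0: rhs = 3, matching y values: 7, 16 (2 points).
  x = 1: rhs = 6, matching y values: 11, 12 (2 points).
  x = 2: rhs = 15, matching y values: none (0 points).
  x = 3: rhs = 13, matching y values: 6, 17 (2 points).
  x = 4: rhs = 6, matching y values: 11, 12 (2 points).
  x = 5: rhs = 0, matching y values: 0 (1 points).
  x = 6: rhs = 1, matching y values: 1, 22 (2 points).
  x = 7: rhs = 15, matching y values: none (0 points).
  x = 8: rhs = 2, matching y values: 5, 18 (2 points).
  x = 9: rhs = 14, matching y values: none (0 points).
  x = 10: rhs = 11, matching y values: none (0 points).
  x = 11: rhs = 22, matching y values: none (0 points).
  x = 12: rhs = 7, matching y values: none (0 points).
  x = 13: rhs = 18, matching y values: 8, 15 (2 points).
  x = 14: rhs = 15, matching y values: none (0 points).
  x = 15: rhs = 4, matching y values: 2, 21 (2 points).
  x = 16: rhs = 14, matching y values: none (0 points).
  x = 17: rhs = 5, matching y values: none (0 points).
  x = 18: rhs = 6, matching y values: 11, 12 (2 points).
  x = 19: rhs = 0, matching y values: 0 (1 points).
  x = 20: rhs = 16, matching y values: 4, 19 (2 points).
  x = 21: rhs = 14, matching y values: none (0 points).
  x = 22: rhs = 0, matching y values: 0 (1 points).
Total affine count: 23.
Full point count |E(F_23)| = 23 + 1 = 24.
Hasse bound: |24 − (23+1)| = |0| = 0 ≤ 2√23 ≈ 9.5917 ✓.


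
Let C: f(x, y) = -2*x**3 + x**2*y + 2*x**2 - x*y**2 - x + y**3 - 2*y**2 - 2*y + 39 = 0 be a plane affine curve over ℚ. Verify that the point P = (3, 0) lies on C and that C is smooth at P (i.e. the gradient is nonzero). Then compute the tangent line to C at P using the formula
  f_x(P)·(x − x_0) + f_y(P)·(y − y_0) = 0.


Tangent line at P: -43*x + 7*y + 129 = 0.

Step 1: f(3, 0) = 0, so P lies on C.
Step 2: partial derivatives
  f_x(x, y) = -6*x**2 + 2*x*y + 4*x - y**2 - 1, f_y(x, y) = x**2 - 2*x*y + 3*y**2 - 4*y - 2.
  f_x(P) = -43, f_y(P) = 7 (gradient nonzero, so P is smooth).
Step 3: tangent line at P: -43·(x − 3) + 7·(y − 0) = 0.
Expanding: -43*x + 7*y + 129 = 0.


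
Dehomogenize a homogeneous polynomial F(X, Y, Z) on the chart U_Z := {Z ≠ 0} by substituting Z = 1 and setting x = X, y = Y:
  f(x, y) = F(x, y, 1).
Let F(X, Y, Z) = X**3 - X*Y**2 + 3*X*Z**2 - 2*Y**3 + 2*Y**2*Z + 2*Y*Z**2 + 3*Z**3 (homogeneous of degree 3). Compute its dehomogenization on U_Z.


f(x, y) = x**3 - x*y**2 + 3*x - 2*y**3 + 2*y**2 + 2*y + 3

On U_Z we set Z = 1. Each monomial c·X^i·Y^j·Z^k in F becomes c·x^i·y^j·1^k = c·x^i·y^j.
Substituting Z = 1: F(X, Y, 1) = x**3 - x*y**2 + 3*x - 2*y**3 + 2*y**2 + 2*y + 3.
Note: deg(f) ≤ deg(F) = 3; strict inequality happens when F is divisible by Z (lost terms).


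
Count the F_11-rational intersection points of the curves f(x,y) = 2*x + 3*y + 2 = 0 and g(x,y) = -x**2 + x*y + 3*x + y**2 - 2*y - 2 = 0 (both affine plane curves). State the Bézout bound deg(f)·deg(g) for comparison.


Common zeros: {(3, 1)}; count = 1; Bézout bound = 2.

deg(f) = 1, deg(g) = 2, so Bézout bound = 2.
Scan x ∈ F_11. For each x, list the y ∈ F_11 with f(x, y) ≡ 0 and those with g(x, y) ≡ 0 (mod 11); the common zeros in that column are the intersection.
  x = 0: f ≡ 0 at y ∈ {3}; g ≡ 0 at y ∈ {6, 7}; common: ∅.
  x = 1: f ≡ 0 at y ∈ {6}; g ≡ 0 at y ∈ {0, 1}; common: ∅.
  x = 2: f ≡ 0 at y ∈ {9}; g ≡ 0 at y ∈ {0}; common: ∅.
  x = 3: f ≡ 0 at y ∈ {1}; g ≡ 0 at y ∈ {1, 9}; common: {1}.
  x = 4: f ≡ 0 at y ∈ {4}; g ≡ 0 at y ∈ ∅; common: ∅.
  x = 5: f ≡ 0 at y ∈ {7}; g ≡ 0 at y ∈ ∅; common: ∅.
  x = 6: f ≡ 0 at y ∈ {10}; g ≡ 0 at y ∈ ∅; common: ∅.
  x = 7: f ≡ 0 at y ∈ {2}; g ≡ 0 at y ∈ ∅; common: ∅.
  x = 8: f ≡ 0 at y ∈ {5}; g ≡ 0 at y ∈ ∅; common: ∅.
  x = 9: f ≡ 0 at y ∈ {8}; g ≡ 0 at y ∈ {6, 9}; common: ∅.
  x = 10: f ≡ 0 at y ∈ {0}; g ≡ 0 at y ∈ {7}; common: ∅.
Collecting: common zeros = {(3, 1)}, so the count is 1.
Comparison with the Bézout bound: 1 ≤ 2 = deg(f)·deg(g), as expected for curves with no common component (the affine F_11-count falls short of the bound because intersections may lie at infinity, over extension fields, or carry multiplicity).


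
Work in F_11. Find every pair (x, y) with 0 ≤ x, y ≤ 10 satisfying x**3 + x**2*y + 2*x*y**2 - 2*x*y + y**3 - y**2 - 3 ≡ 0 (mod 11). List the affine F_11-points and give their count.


Affine F_11-points: {(1, 5), (2, 7), (3, 1), (3, 8), (4, 1), (4, 7), (5, 3), (8, 8), (9, 0), (9, 7), (9, 9), (10, 10)}; count = 12.

For each of the 121 pairs (x, y) ∈ F_11², evaluate f(x, y) mod 11. Record the zeros.
  x = 0: [0↦8, 1↦8, 2↦1, 3↦4, 4↦1, 5↦9, 6↦1, 7↦5, 8↦5, 9↦7, 10↦6]  zeros at y ∈ ∅
  x = 1: [0↦9, 1↦10, 2↦8, 3↦9, 4↦8, 5↦0, 6↦2, 7↦9, 8↦5, 9↦7, 10↦10]  zeros at y ∈ {5}
  x = 2: [0↦5, 1↦9, 2↦3, 3↦4, 4↦7, 5↦7, 6↦10, 7↦0, 8↦5, 9↦9, 10↦7]  zeros at y ∈ {7}
  x = 3: [0↦2, 1↦0, 2↦3, 3↦6, 4↦4, 5↦3, 6↦9, 7↦6, 8↦0, 9↦8, 10↦3]  zeros at y ∈ {1, 8}
  x = 4: [0↦6, 1↦0, 2↦3, 3↦10, 4↦5, 5↦5, 6↦5, 7↦0, 8↦7, 9↦10, 10↦4]  zeros at y ∈ {1, 7}
  x = 5: [0↦1, 1↦4, 2↦9, 3↦0, 4↦5, 5↦8, 6↦4, 7↦10, 8↦10, 9↦10, 10↦5]  zeros at y ∈ {3}
  x = 6: [0↦4, 1↦7, 2↦5, 3↦4, 4↦10, 5↦7, 6↦1, 7↦9, 8↦4, 9↦3, 10↦1]  zeros at y ∈ ∅
  x = 7: [0↦10, 1↦4, 2↦8, 3↦6, 4↦4, 5↦8, 6↦2, 7↦3, 8↦6, 9↦6, 10↦9]  zeros at y ∈ ∅
  x = 8: [0↦3, 1↦1, 2↦2, 3↦1, 4↦4, 5↦6, 6↦2, 7↦9, 8↦0, 9↦3, 10↦2]  zeros at y ∈ {8}
  x = 9: [0↦0, 1↦4, 2↦4, 3↦6, 4↦5, 5↦7, 6↦7, 7↦0, 8↦3, 9↦0, 10↦8]  zeros at y ∈ {0, 7, 9}
  x = 10: [0↦7, 1↦8, 2↦9, 3↦5, 4↦2, 5↦6, 6↦1, 7↦4, 8↦10, 9↦3, 10↦0]  zeros at y ∈ {10}
Collecting zeros: affine points = {(1, 5), (2, 7), (3, 1), (3, 8), (4, 1), (4, 7), (5, 3), (8, 8), (9, 0), (9, 7), (9, 9), (10, 10)}.
Total count |C(F_11)_aff| = 12.


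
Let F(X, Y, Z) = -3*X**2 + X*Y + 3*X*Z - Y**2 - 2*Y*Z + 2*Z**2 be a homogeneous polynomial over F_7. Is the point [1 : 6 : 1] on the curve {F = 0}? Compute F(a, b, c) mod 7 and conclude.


F(1,6,1) ≡ 2 (mod 7); P is NOT on the curve.

Evaluate F(1, 6, 1) term-by-term (mod 7).
  -3*X**2 ↦ -3·1·1·1 = -3
  X*Y ↦ 1·1·6·1 = 6
  3*X*Z ↦ 3·1·1·1 = 3
  -Y**2 ↦ -1·1·36·1 = -36
  -2*Y*Z ↦ -2·1·6·1 = -12
  2*Z**2 ↦ 2·1·1·1 = 2
Sum: F(1, 6, 1) = (-3) + (6) + (3) + (-36) + (-12) + (2) = -40.
Reducing mod 7: -40 ≡ 2 (mod 7).
Since F(a, b, c) ≡ 2 ≠ 0 (mod 7), P does NOT lie on the curve.


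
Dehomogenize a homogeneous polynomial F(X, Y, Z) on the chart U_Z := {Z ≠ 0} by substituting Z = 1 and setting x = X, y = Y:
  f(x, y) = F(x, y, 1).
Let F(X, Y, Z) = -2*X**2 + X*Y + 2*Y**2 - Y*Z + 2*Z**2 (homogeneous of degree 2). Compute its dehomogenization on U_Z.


f(x, y) = -2*x**2 + x*y + 2*y**2 - y + 2

On U_Z we set Z = 1. Each monomial c·X^i·Y^j·Z^k in F becomes c·x^i·y^j·1^k = c·x^i·y^j.
Substituting Z = 1: F(X, Y, 1) = -2*x**2 + x*y + 2*y**2 - y + 2.
Note: deg(f) ≤ deg(F) = 2; strict inequality happens when F is divisible by Z (lost terms).


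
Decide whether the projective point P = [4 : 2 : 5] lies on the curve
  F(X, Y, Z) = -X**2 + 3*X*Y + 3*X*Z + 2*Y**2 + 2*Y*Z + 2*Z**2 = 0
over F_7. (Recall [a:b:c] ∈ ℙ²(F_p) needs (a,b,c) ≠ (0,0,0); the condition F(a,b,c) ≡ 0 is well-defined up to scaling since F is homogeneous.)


F(4,2,5) ≡ 6 (mod 7); P is NOT on the curve.

Evaluate F(4, 2, 5) term-by-term (mod 7).
  -X**2 ↦ -1·16·1·1 = -16
  3*X*Y ↦ 3·4·2·1 = 24
  3*X*Z ↦ 3·4·1·5 = 60
  2*Y**2 ↦ 2·1·4·1 = 8
  2*Y*Z ↦ 2·1·2·5 = 20
  2*Z**2 ↦ 2·1·1·25 = 50
Sum: F(4, 2, 5) = (-16) + (24) + (60) + (8) + (20) + (50) = 146.
Reducing mod 7: 146 ≡ 6 (mod 7).
Since F(a, b, c) ≡ 6 ≠ 0 (mod 7), P does NOT lie on the curve.


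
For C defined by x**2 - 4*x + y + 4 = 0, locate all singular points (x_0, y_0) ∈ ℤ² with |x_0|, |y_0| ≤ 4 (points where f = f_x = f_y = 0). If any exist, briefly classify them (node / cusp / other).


No singular points in the scanned grid; C is smooth there.

Compute partial derivatives:
  f_x = 2*x - 4.
  f_y = 1.
f_y = 1 is a nonzero constant, so f_y never vanishes: no point (x, y) can satisfy f = f_x = f_y = 0. In particular no (x, y) ∈ {−4, ..., 4}² is singular; the curve is smooth.


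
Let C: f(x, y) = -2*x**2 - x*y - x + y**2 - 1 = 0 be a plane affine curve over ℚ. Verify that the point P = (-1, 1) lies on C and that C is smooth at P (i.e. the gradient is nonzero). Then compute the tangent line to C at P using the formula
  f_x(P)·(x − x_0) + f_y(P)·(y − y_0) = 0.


Tangent line at P: 2*x + 3*y - 1 = 0.

Step 1: f(-1, 1) = 0, so P lies on C.
Step 2: partial derivatives
  f_x(x, y) = -4*x - y - 1, f_y(x, y) = -x + 2*y.
  f_x(P) = 2, f_y(P) = 3 (gradient nonzero, so P is smooth).
Step 3: tangent line at P: 2·(x − -1) + 3·(y − 1) = 0.
Expanding: 2*x + 3*y - 1 = 0.


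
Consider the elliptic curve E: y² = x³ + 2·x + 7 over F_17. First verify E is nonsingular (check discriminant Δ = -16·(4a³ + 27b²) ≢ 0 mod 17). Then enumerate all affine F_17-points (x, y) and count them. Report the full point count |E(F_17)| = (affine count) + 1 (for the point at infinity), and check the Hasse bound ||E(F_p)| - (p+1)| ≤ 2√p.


Affine points = {(2, 6), (2, 11), (8, 5), (8, 12), (11, 0), (12, 5), (12, 12), (14, 5), (14, 12), (16, 2), (16, 15)}; affine count = 11; |E(F_17)| = 12.

Discriminant check: Δ ∝ 4a³ + 27b² = 4·2³ + 27·7² = 4·8 + 27·49 ≡ 12 (mod 17). Nonzero ⇒ E is nonsingular.
For each x ∈ F_17, compute rhs = x³ + 2·x + 7 mod 17, then count y ∈ F_17 with y² ≡ rhs.
  x = 0: rhs = 7, matching y values: none (0 points).
  x = 1: rhs = 10, matching y values: none (0 points).
  x = 2: rhs = 2, matching y values: 6, 11 (2 points).
  x = 3: rhs = 6, matching y values: none (0 points).
  x = 4: rhs = 11, matching y values: none (0 points).
  x = 5: rhs = 6, matching y values: none (0 points).
  x = 6: rhs = 14, matching y values: none (0 points).
  x = 7: rhs = 7, matching y values: none (0 points).
  x = 8: rhs = 8, matching y values: 5, 12 (2 points).
  x = 9: rhs = 6, matching y values: none (0 points).
  x = 10: rhs = 7, matching y values: none (0 points).
  x = 11: rhs = 0, matching y values: 0 (1 points).
  x = 12: rhs = 8, matching y values: 5, 12 (2 points).
  x = 13: rhs = 3, matching y values: none (0 points).
  x = 14: rhs = 8, matching y values: 5, 12 (2 points).
  x = 15: rhs = 12, matching y values: none (0 points).
  x = 16: rhs = 4, matching y values: 2, 15 (2 points).
Total affine count: 11.
Full point count |E(F_17)| = 11 + 1 = 12.
Hasse bound: |12 − (17+1)| = |-6| = 6 ≤ 2√17 ≈ 8.2462 ✓.


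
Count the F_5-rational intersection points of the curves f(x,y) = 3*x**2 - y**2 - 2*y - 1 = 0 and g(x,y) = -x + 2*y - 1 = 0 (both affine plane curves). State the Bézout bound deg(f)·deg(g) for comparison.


Common zeros: ∅; count = 0; Bézout bound = 2.

deg(f) = 2, deg(g) = 1, so Bézout bound = 2.
Scan x ∈ F_5. For each x, list the y ∈ F_5 with f(x, y) ≡ 0 and those with g(x, y) ≡ 0 (mod 5); the common zeros in that column are the intersection.
  x = 0: f ≡ 0 at y ∈ {4}; g ≡ 0 at y ∈ {3}; common: ∅.
  x = 1: f ≡ 0 at y ∈ ∅; g ≡ 0 at y ∈ {1}; common: ∅.
  x = 2: f ≡ 0 at y ∈ ∅; g ≡ 0 at y ∈ {4}; common: ∅.
  x = 3: f ≡ 0 at y ∈ ∅; g ≡ 0 at y ∈ {2}; common: ∅.
  x = 4: f ≡ 0 at y ∈ ∅; g ≡ 0 at y ∈ {0}; common: ∅.
Collecting: common zeros = ∅, so the count is 0.
Comparison with the Bézout bound: 0 ≤ 2 = deg(f)·deg(g), as expected for curves with no common component (the affine F_5-count falls short of the bound because intersections may lie at infinity, over extension fields, or carry multiplicity).


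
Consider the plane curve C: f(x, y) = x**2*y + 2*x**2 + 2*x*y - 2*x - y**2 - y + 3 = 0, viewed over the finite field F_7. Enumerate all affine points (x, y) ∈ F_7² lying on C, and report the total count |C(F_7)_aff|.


Affine F_7-points: {(1, 3), (1, 6), (2, 0), (3, 1), (3, 6), (4, 1), (6, 0), (6, 5)}; count = 8.

For each of the 49 pairs (x, y) ∈ F_7², evaluate f(x, y) mod 7. Record the zeros.
  x = 0: [0↦3, 1↦1, 2↦4, 3↦5, 4↦4, 5↦1, 6↦3]  zeros at y ∈ ∅
  x = 1: [0↦3, 1↦4, 2↦3, 3↦0, 4↦2, 5↦2, 6↦0]  zeros at y ∈ {3, 6}
  x = 2: [0↦0, 1↦6, 2↦3, 3↦5, 4↦5, 5↦3, 6↦6]  zeros at y ∈ {0}
  x = 3: [0↦1, 1↦0, 2↦4, 3↦6, 4↦6, 5↦4, 6↦0]  zeros at y ∈ {1, 6}
  x = 4: [0↦6, 1↦0, 2↦6, 3↦3, 4↦5, 5↦5, 6↦3]  zeros at y ∈ {1}
  x = 5: [0↦1, 1↦6, 2↦2, 3↦3, 4↦2, 5↦6, 6↦1]  zeros at y ∈ ∅
  x = 6: [0↦0, 1↦4, 2↦6, 3↦6, 4↦4, 5↦0, 6↦1]  zeros at y ∈ {0, 5}
Collecting zeros: affine points = {(1, 3), (1, 6), (2, 0), (3, 1), (3, 6), (4, 1), (6, 0), (6, 5)}.
Total count |C(F_7)_aff| = 8.


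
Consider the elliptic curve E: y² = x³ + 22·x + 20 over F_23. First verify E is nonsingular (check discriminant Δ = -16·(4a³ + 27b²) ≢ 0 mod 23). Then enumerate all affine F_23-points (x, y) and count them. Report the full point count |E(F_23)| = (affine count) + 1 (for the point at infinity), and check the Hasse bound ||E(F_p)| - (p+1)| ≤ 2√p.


Affine points = {(2, 7), (2, 16), (5, 5), (5, 18), (6, 0), (8, 8), (8, 15), (9, 2), (9, 21), (11, 11), (11, 12), (14, 6), (14, 17), (16, 11), (16, 12), (19, 11), (19, 12)}; affine count = 17; |E(F_23)| = 18.

Discriminant check: Δ ∝ 4a³ + 27b² = 4·22³ + 27·20² = 4·10648 + 27·400 ≡ 9 (mod 23). Nonzero ⇒ E is nonsingular.
For each x ∈ F_23, compute rhs = x³ + 22·x + 20 mod 23, then count y ∈ F_23 with y² ≡ rhs.
  x = 0: rhs = 20, matching y values: none (0 points).
  x = 1: rhs = 20, matching y values: none (0 points).
  x = 2: rhs = 3, matching y values: 7, 16 (2 points).
  x = 3: rhs = 21, matching y values: none (0 points).
  x = 4: rhs = 11, matching y values: none (0 points).
  x = 5: rhs = 2, matching y values: 5, 18 (2 points).
  x = 6: rhs = 0, matching y values: 0 (1 points).
  x = 7: rhs = 11, matching y values: none (0 points).
  x = 8: rhs = 18, matching y values: 8, 15 (2 points).
  x = 9: rhs = 4, matching y values: 2, 21 (2 points).
  x = 10: rhs = 21, matching y values: none (0 points).
  x = 11: rhs = 6, matching y values: 11, 12 (2 points).
  x = 12: rhs = 11, matching y values: none (0 points).
  x = 13: rhs = 19, matching y values: none (0 points).
  x = 14: rhs = 13, matching y values: 6, 17 (2 points).
  x = 15: rhs = 22, matching y values: none (0 points).
  x = 16: rhs = 6, matching y values: 11, 12 (2 points).
  x = 17: rhs = 17, matching y values: none (0 points).
  x = 18: rhs = 15, matching y values: none (0 points).
  x = 19: rhs = 6, matching y values: 11, 12 (2 points).
  x = 20: rhs = 19, matching y values: none (0 points).
  x = 21: rhs = 14, matching y values: none (0 points).
  x = 22: rhs = 20, matching y values: none (0 points).
Total affine count: 17.
Full point count |E(F_23)| = 17 + 1 = 18.
Hasse bound: |18 − (23+1)| = |-6| = 6 ≤ 2√23 ≈ 9.5917 ✓.


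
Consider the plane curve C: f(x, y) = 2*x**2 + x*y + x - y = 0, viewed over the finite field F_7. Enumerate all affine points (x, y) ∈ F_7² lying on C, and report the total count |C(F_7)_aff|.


Affine F_7-points: {(0, 0), (2, 4), (3, 0), (4, 2), (5, 2), (6, 4)}; count = 6.

For each of the 49 pairs (x, y) ∈ F_7², evaluate f(x, y) mod 7. Record the zeros.
  x = 0: [0↦0, 1↦6, 2↦5, 3↦4, 4↦3, 5↦2, 6↦1]  zeros at y ∈ {0}
  x = 1: [0↦3, 1↦3, 2↦3, 3↦3, 4↦3, 5↦3, 6↦3]  zeros at y ∈ ∅
  x = 2: [0↦3, 1↦4, 2↦5, 3↦6, 4↦0, 5↦1, 6↦2]  zeros at y ∈ {4}
  x = 3: [0↦0, 1↦2, 2↦4, 3↦6, 4↦1, 5↦3, 6↦5]  zeros at y ∈ {0}
  x = 4: [0↦1, 1↦4, 2↦0, 3↦3, 4↦6, 5↦2, 6↦5]  zeros at y ∈ {2}
  x = 5: [0↦6, 1↦3, 2↦0, 3↦4, 4↦1, 5↦5, 6↦2]  zeros at y ∈ {2}
  x = 6: [0↦1, 1↦6, 2↦4, 3↦2, 4↦0, 5↦5, 6↦3]  zeros at y ∈ {4}
Collecting zeros: affine points = {(0, 0), (2, 4), (3, 0), (4, 2), (5, 2), (6, 4)}.
Total count |C(F_7)_aff| = 6.


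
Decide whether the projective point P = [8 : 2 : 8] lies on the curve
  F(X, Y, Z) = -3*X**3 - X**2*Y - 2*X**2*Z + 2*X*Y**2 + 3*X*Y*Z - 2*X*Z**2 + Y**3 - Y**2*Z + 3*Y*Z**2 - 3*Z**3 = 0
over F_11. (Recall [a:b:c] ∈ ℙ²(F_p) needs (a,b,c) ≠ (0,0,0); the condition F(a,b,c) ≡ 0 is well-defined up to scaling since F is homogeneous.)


F(8,2,8) ≡ 4 (mod 11); P is NOT on the curve.

Evaluate F(8, 2, 8) term-by-term (mod 11).
  -3*X**3 ↦ -3·512·1·1 = -1536
  -X**2*Y ↦ -1·64·2·1 = -128
  -2*X**2*Z ↦ -2·64·1·8 = -1024
  2*X*Y**2 ↦ 2·8·4·1 = 64
  3*X*Y*Z ↦ 3·8·2·8 = 384
  -2*X*Z**2 ↦ -2·8·1·64 = -1024
  Y**3 ↦ 1·1·8·1 = 8
  -Y**2*Z ↦ -1·1·4·8 = -32
  3*Y*Z**2 ↦ 3·1·2·64 = 384
  -3*Z**3 ↦ -3·1·1·512 = -1536
Sum: F(8, 2, 8) = (-1536) + (-128) + (-1024) + (64) + (384) + (-1024) + (8) + (-32) + (384) + (-1536) = -4440.
Reducing mod 11: -4440 ≡ 4 (mod 11).
Since F(a, b, c) ≡ 4 ≠ 0 (mod 11), P does NOT lie on the curve.


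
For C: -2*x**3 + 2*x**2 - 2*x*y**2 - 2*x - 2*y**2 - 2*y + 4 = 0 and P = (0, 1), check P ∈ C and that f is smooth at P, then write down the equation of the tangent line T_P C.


Tangent line at P: -4*x - 6*y + 6 = 0.

Step 1: f(0, 1) = 0, so P lies on C.
Step 2: partial derivatives
  f_x(x, y) = -6*x**2 + 4*x - 2*y**2 - 2, f_y(x, y) = -4*x*y - 4*y - 2.
  f_x(P) = -4, f_y(P) = -6 (gradient nonzero, so P is smooth).
Step 3: tangent line at P: -4·(x − 0) + -6·(y − 1) = 0.
Expanding: -4*x - 6*y + 6 = 0.


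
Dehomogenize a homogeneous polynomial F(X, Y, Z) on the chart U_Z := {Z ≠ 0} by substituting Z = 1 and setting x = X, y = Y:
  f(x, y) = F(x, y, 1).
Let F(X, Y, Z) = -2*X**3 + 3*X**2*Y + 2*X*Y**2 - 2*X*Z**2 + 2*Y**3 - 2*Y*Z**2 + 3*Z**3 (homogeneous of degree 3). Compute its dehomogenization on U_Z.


f(x, y) = -2*x**3 + 3*x**2*y + 2*x*y**2 - 2*x + 2*y**3 - 2*y + 3

On U_Z we set Z = 1. Each monomial c·X^i·Y^j·Z^k in F becomes c·x^i·y^j·1^k = c·x^i·y^j.
Substituting Z = 1: F(X, Y, 1) = -2*x**3 + 3*x**2*y + 2*x*y**2 - 2*x + 2*y**3 - 2*y + 3.
Note: deg(f) ≤ deg(F) = 3; strict inequality happens when F is divisible by Z (lost terms).


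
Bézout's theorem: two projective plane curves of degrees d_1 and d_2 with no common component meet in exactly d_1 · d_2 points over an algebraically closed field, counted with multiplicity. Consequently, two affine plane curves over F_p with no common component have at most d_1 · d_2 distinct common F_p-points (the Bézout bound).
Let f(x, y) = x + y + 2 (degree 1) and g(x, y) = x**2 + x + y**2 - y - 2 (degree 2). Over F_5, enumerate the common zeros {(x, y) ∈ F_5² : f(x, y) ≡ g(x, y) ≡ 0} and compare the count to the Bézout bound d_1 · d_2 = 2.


Common zeros: {(3, 0), (4, 4)}; count = 2; Bézout bound = 2.

deg(f) = 1, deg(g) = 2, so Bézout bound = 2.
Scan x ∈ F_5. For each x, list the y ∈ F_5 with f(x, y) ≡ 0 and those with g(x, y) ≡ 0 (mod 5); the common zeros in that column are the intersection.
  x = 0: f ≡ 0 at y ∈ {3}; g ≡ 0 at y ∈ {2, 4}; common: ∅.
  x = 1: f ≡ 0 at y ∈ {2}; g ≡ 0 at y ∈ {0, 1}; common: ∅.
  x = 2: f ≡ 0 at y ∈ {1}; g ≡ 0 at y ∈ {3}; common: ∅.
  x = 3: f ≡ 0 at y ∈ {0}; g ≡ 0 at y ∈ {0, 1}; common: {0}.
  x = 4: f ≡ 0 at y ∈ {4}; g ≡ 0 at y ∈ {2, 4}; common: {4}.
Collecting: common zeros = {(3, 0), (4, 4)}, so the count is 2.
Comparison with the Bézout bound: 2 ≤ 2 = deg(f)·deg(g), as expected for curves with no common component (the bound is attained).


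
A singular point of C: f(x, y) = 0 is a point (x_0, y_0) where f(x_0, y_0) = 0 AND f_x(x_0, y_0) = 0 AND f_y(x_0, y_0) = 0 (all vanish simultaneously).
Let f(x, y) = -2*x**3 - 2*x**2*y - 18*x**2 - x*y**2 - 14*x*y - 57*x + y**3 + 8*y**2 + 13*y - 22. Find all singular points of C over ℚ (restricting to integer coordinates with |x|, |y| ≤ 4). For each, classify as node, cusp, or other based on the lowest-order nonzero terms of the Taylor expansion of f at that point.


Singular points: {(-2, -3)}; classification: cusp.

Compute partial derivatives:
  f_x = -6*x**2 - 4*x*y - 36*x - y**2 - 14*y - 57.
  f_y = -2*x**2 - 2*x*y - 14*x + 3*y**2 + 16*y + 13.
Scan x_0 ∈ {−4, ..., 4}. For each x_0, f_y(x_0, y) is a polynomial in y; find its integer roots y ∈ {−4, ..., 4}, then test f_x and f at those candidates.
  x = -4: f_y(-4, y) = 3*y**2 + 24*y + 37; no integer root y with |y| ≤ 4.
  x = -3: f_y(-3, y) = 3*y**2 + 22*y + 37; no integer root y with |y| ≤ 4.
  x = -2: f_y(-2, y) = 3*y**2 + 20*y + 33; vanishes at y ∈ {-3}. (-2, -3): f_x = 0, f = 0 — SINGULAR.
  x = -1: f_y(-1, y) = 3*y**2 + 18*y + 25; no integer root y with |y| ≤ 4.
  x = 0: f_y(0, y) = 3*y**2 + 16*y + 13; vanishes at y ∈ {-1}. (0, -1): f_x = -44 ≠ 0.
  x = 1: f_y(1, y) = 3*y**2 + 14*y - 3; no integer root y with |y| ≤ 4.
  x = 2: f_y(2, y) = 3*y**2 + 12*y - 23; no integer root y with |y| ≤ 4.
  x = 3: f_y(3, y) = 3*y**2 + 10*y - 47; no integer root y with |y| ≤ 4.
  x = 4: f_y(4, y) = 3*y**2 + 8*y - 75; no integer root y with |y| ≤ 4.
Only singular point on the grid: (-2, -3).
Classify: substitute x = -2 + u, y = -3 + v and expand: f = -2*u**3 - 2*u**2*v - u*v**2 + v**3 + v**2.
No constant or linear terms (consistent with a singular point). Quadratic part: v**2. Cubic part: -2*u**3 - 2*u**2*v - u*v**2 + v**3.
The quadratic part v**2 is a perfect square, so there is a single (double) tangent line v = 0, i.e. y = -3. Restricting the cubic part to that line (v = 0) leaves -2*u**3 ≠ 0, so f is not divisible by v and the branch is v² ≈ 2*u**3 to lowest order — this is a cusp.
Classification: cusp.


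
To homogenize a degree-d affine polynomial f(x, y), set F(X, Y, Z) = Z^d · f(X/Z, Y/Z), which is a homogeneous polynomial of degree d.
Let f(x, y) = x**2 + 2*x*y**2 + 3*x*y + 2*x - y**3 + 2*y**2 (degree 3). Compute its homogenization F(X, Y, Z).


F(X, Y, Z) = X**2*Z + 2*X*Y**2 + 3*X*Y*Z + 2*X*Z**2 - Y**3 + 2*Y**2*Z

deg(f) = 3.
Substitute x = X/Z, y = Y/Z into f, then multiply by Z^3.
  monomial 1·x^2·y^0 ↦ 1·X^2·Y^0·Z^1.
  monomial 2·x^1·y^2 ↦ 2·X^1·Y^2·Z^0.
  monomial 3·x^1·y^1 ↦ 3·X^1·Y^1·Z^1.
  monomial 2·x^1·y^0 ↦ 2·X^1·Y^0·Z^2.
  monomial -1·x^0·y^3 ↦ -1·X^0·Y^3·Z^0.
  monomial 2·x^0·y^2 ↦ 2·X^0·Y^2·Z^1.
Collecting: F(X, Y, Z) = X**2*Z + 2*X*Y**2 + 3*X*Y*Z + 2*X*Z**2 - Y**3 + 2*Y**2*Z.


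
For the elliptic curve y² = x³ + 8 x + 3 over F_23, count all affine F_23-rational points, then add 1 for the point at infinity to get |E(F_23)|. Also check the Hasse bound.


Affine points = {(0, 7), (0, 16), (1, 9), (1, 14), (2, 2), (2, 21), (3, 10), (3, 13), (8, 2), (8, 21), (10, 5), (10, 18), (13, 2), (13, 21), (15, 5), (15, 18), (16, 8), (16, 15), (21, 5), (21, 18)}; affine count = 20; |E(F_23)| = 21.

Discriminant check: Δ ∝ 4a³ + 27b² = 4·8³ + 27·3² = 4·512 + 27·9 ≡ 14 (mod 23). Nonzero ⇒ E is nonsingular.
For each x ∈ F_23, compute rhs = x³ + 8·x + 3 mod 23, then count y ∈ F_23 with y² ≡ rhs.
  x = 0: rhs = 3, matching y values: 7, 16 (2 points).
  x = 1: rhs = 12, matching y values: 9, 14 (2 points).
  x = 2: rhs = 4, matching y values: 2, 21 (2 points).
  x = 3: rhs = 8, matching y values: 10, 13 (2 points).
  x = 4: rhs = 7, matching y values: none (0 points).
  x = 5: rhs = 7, matching y values: none (0 points).
  x = 6: rhs = 14, matching y values: none (0 points).
  x = 7: rhs = 11, matching y values: none (0 points).
  x = 8: rhs = 4, matching y values: 2, 21 (2 points).
  x = 9: rhs = 22, matching y values: none (0 points).
  x = 10: rhs = 2, matching y values: 5, 18 (2 points).
  x = 11: rhs = 19, matching y values: none (0 points).
  x = 12: rhs = 10, matching y values: none (0 points).
  x = 13: rhs = 4, matching y values: 2, 21 (2 points).
  x = 14: rhs = 7, matching y values: none (0 points).
  x = 15: rhs = 2, matching y values: 5, 18 (2 points).
  x = 16: rhs = 18, matching y values: 8, 15 (2 points).
  x = 17: rhs = 15, matching y values: none (0 points).
  x = 18: rhs = 22, matching y values: none (0 points).
  x = 19: rhs = 22, matching y values: none (0 points).
  x = 20: rhs = 21, matching y values: none (0 points).
  x = 21: rhs = 2, matching y values: 5, 18 (2 points).
  x = 22: rhs = 17, matching y values: none (0 points).
Total affine count: 20.
Full point count |E(F_23)| = 20 + 1 = 21.
Hasse bound: |21 − (23+1)| = |-3| = 3 ≤ 2√23 ≈ 9.5917 ✓.


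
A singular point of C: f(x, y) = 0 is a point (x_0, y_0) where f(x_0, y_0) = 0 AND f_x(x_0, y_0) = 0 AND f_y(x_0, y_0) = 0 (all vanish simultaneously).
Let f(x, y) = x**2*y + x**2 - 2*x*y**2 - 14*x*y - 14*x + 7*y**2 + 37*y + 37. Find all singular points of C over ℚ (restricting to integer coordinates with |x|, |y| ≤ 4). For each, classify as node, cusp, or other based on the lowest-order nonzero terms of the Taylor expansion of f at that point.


Singular points: {(3, -2)}; classification: node.

Compute partial derivatives:
  f_x = 2*x*y + 2*x - 2*y**2 - 14*y - 14.
  f_y = x**2 - 4*x*y - 14*x + 14*y + 37.
Scan x_0 ∈ {−4, ..., 4}. For each x_0, f_y(x_0, y) is a polynomial in y; find its integer roots y ∈ {−4, ..., 4}, then test f_x and f at those candidates.
  x = -4: f_y(-4, y) = 30*y + 109; no integer root y with |y| ≤ 4.
  x = -3: f_y(-3, y) = 26*y + 88; no integer root y with |y| ≤ 4.
  x = -2: f_y(-2, y) = 22*y + 69; no integer root y with |y| ≤ 4.
  x = -1: f_y(-1, y) = 18*y + 52; no integer root y with |y| ≤ 4.
  x = 0: f_y(0, y) = 14*y + 37; no integer root y with |y| ≤ 4.
  x = 1: f_y(1, y) = 10*y + 24; no integer root y with |y| ≤ 4.
  x = 2: f_y(2, y) = 6*y + 13; no integer root y with |y| ≤ 4.
  x = 3: f_y(3, y) = 2*y + 4; vanishes at y ∈ {-2}. (3, -2): f_x = 0, f = 0 — SINGULAR.
  x = 4: f_y(4, y) = -2*y - 3; no integer root y with |y| ≤ 4.
Only singular point on the grid: (3, -2).
Classify: substitute x = 3 + u, y = -2 + v and expand: f = u**2*v - u**2 - 2*u*v**2 + v**2.
No constant or linear terms (consistent with a singular point). Quadratic part: -u**2 + v**2. Cubic part: u**2*v - 2*u*v**2.
The quadratic part v**2 - u**2 = (v − u)(v + u) splits into two distinct linear factors, so there are two distinct tangent lines y − -2 = ±(x − 3) — this is a node (ordinary double point).
Classification: node.


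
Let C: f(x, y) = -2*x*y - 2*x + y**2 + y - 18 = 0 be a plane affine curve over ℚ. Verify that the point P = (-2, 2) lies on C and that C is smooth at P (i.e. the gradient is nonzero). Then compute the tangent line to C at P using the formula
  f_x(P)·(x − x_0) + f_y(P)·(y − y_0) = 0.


Tangent line at P: -6*x + 9*y - 30 = 0.

Step 1: f(-2, 2) = 0, so P lies on C.
Step 2: partial derivatives
  f_x(x, y) = -2*y - 2, f_y(x, y) = -2*x + 2*y + 1.
  f_x(P) = -6, f_y(P) = 9 (gradient nonzero, so P is smooth).
Step 3: tangent line at P: -6·(x − -2) + 9·(y − 2) = 0.
Expanding: -6*x + 9*y - 30 = 0.


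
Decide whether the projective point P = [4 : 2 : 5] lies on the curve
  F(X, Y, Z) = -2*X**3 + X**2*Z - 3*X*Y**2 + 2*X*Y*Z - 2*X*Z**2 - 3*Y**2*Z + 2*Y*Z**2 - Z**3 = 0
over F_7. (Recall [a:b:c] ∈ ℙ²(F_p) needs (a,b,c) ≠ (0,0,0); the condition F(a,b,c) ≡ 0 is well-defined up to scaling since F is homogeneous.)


F(4,2,5) ≡ 0 (mod 7); P is on the curve.

Evaluate F(4, 2, 5) term-by-term (mod 7).
  -2*X**3 ↦ -2·64·1·1 = -128
  X**2*Z ↦ 1·16·1·5 = 80
  -3*X*Y**2 ↦ -3·4·4·1 = -48
  2*X*Y*Z ↦ 2·4·2·5 = 80
  -2*X*Z**2 ↦ -2·4·1·25 = -200
  -3*Y**2*Z ↦ -3·1·4·5 = -60
  2*Y*Z**2 ↦ 2·1·2·25 = 100
  -Z**3 ↦ -1·1·1·125 = -125
Sum: F(4, 2, 5) = (-128) + (80) + (-48) + (80) + (-200) + (-60) + (100) + (-125) = -301.
Reducing mod 7: -301 ≡ 0 (mod 7).
Since F(a, b, c) ≡ 0 (mod 7), P lies on the curve.


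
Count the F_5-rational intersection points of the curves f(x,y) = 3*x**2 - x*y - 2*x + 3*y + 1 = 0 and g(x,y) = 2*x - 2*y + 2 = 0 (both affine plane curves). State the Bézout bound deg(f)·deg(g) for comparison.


Common zeros: ∅; count = 0; Bézout bound = 2.

deg(f) = 2, deg(g) = 1, so Bézout bound = 2.
Scan x ∈ F_5. For each x, list the y ∈ F_5 with f(x, y) ≡ 0 and those with g(x, y) ≡ 0 (mod 5); the common zeros in that column are the intersection.
  x = 0: f ≡ 0 at y ∈ {3}; g ≡ 0 at y ∈ {1}; common: ∅.
  x = 1: f ≡ 0 at y ∈ {4}; g ≡ 0 at y ∈ {2}; common: ∅.
  x = 2: f ≡ 0 at y ∈ {1}; g ≡ 0 at y ∈ {3}; common: ∅.
  x = 3: f ≡ 0 at y ∈ ∅; g ≡ 0 at y ∈ {4}; common: ∅.
  x = 4: f ≡ 0 at y ∈ {1}; g ≡ 0 at y ∈ {0}; common: ∅.
Collecting: common zeros = ∅, so the count is 0.
Comparison with the Bézout bound: 0 ≤ 2 = deg(f)·deg(g), as expected for curves with no common component (the affine F_5-count falls short of the bound because intersections may lie at infinity, over extension fields, or carry multiplicity).


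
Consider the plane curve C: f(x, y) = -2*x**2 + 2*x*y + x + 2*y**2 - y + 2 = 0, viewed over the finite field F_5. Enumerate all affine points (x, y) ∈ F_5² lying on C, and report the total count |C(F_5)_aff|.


Affine F_5-points: {(0, 4), (2, 2), (2, 4), (3, 2), (3, 3)}; count = 5.

For each of the 25 pairs (x, y) ∈ F_5², evaluate f(x, y) mod 5. Record the zeros.
  x = 0: [0↦2, 1↦3, 2↦3, 3↦2, 4↦0]  zeros at y ∈ {4}
  x = 1: [0↦1, 1↦4, 2↦1, 3↦2, 4↦2]  zeros at y ∈ ∅
  x = 2: [0↦1, 1↦1, 2↦0, 3↦3, 4↦0]  zeros at y ∈ {2, 4}
  x = 3: [0↦2, 1↦4, 2↦0, 3↦0, 4↦4]  zeros at y ∈ {2, 3}
  x = 4: [0↦4, 1↦3, 2↦1, 3↦3, 4↦4]  zeros at y ∈ ∅
Collecting zeros: affine points = {(0, 4), (2, 2), (2, 4), (3, 2), (3, 3)}.
Total count |C(F_5)_aff| = 5.


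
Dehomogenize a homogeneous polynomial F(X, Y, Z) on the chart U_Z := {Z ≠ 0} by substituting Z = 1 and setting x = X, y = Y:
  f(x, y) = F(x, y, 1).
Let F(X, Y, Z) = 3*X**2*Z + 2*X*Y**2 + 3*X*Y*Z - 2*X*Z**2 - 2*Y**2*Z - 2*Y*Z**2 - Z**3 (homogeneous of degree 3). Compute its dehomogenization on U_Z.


f(x, y) = 3*x**2 + 2*x*y**2 + 3*x*y - 2*x - 2*y**2 - 2*y - 1

On U_Z we set Z = 1. Each monomial c·X^i·Y^j·Z^k in F becomes c·x^i·y^j·1^k = c·x^i·y^j.
Substituting Z = 1: F(X, Y, 1) = 3*x**2 + 2*x*y**2 + 3*x*y - 2*x - 2*y**2 - 2*y - 1.
Note: deg(f) ≤ deg(F) = 3; strict inequality happens when F is divisible by Z (lost terms).


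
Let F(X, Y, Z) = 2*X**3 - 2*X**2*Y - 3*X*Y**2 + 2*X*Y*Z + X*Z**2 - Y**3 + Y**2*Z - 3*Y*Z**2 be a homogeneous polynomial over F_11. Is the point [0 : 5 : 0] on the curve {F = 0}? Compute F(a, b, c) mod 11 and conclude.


F(0,5,0) ≡ 7 (mod 11); P is NOT on the curve.

Evaluate F(0, 5, 0) term-by-term (mod 11).
  2*X**3 ↦ 2·0·1·1 = 0
  -2*X**2*Y ↦ -2·0·5·1 = 0
  -3*X*Y**2 ↦ -3·0·25·1 = 0
  2*X*Y*Z ↦ 2·0·5·0 = 0
  X*Z**2 ↦ 1·0·1·0 = 0
  -Y**3 ↦ -1·1·125·1 = -125
  Y**2*Z ↦ 1·1·25·0 = 0
  -3*Y*Z**2 ↦ -3·1·5·0 = 0
Sum: F(0, 5, 0) = (0) + (0) + (0) + (0) + (0) + (-125) + (0) + (0) = -125.
Reducing mod 11: -125 ≡ 7 (mod 11).
Since F(a, b, c) ≡ 7 ≠ 0 (mod 11), P does NOT lie on the curve.


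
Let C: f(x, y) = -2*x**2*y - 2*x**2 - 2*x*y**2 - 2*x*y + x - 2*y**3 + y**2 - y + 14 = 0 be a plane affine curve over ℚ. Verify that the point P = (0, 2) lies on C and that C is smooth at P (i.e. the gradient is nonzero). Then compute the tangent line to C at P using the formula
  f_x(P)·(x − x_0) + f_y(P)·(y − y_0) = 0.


Tangent line at P: -11*x - 21*y + 42 = 0.

Step 1: f(0, 2) = 0, so P lies on C.
Step 2: partial derivatives
  f_x(x, y) = -4*x*y - 4*x - 2*y**2 - 2*y + 1, f_y(x, y) = -2*x**2 - 4*x*y - 2*x - 6*y**2 + 2*y - 1.
  f_x(P) = -11, f_y(P) = -21 (gradient nonzero, so P is smooth).
Step 3: tangent line at P: -11·(x − 0) + -21·(y − 2) = 0.
Expanding: -11*x - 21*y + 42 = 0.


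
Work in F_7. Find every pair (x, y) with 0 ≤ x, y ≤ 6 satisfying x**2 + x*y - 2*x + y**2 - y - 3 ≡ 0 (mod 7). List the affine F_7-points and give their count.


Affine F_7-points: {(1, 2), (1, 5), (3, 0), (3, 5), (6, 0), (6, 2)}; count = 6.

For each of the 49 pairs (x, y) ∈ F_7², evaluate f(x, y) mod 7. Record the zeros.
  x = 0: [0↦4, 1↦4, 2↦6, 3↦3, 4↦2, 5↦3, 6↦6]  zeros at y ∈ ∅
  x = 1: [0↦3, 1↦4, 2↦0, 3↦5, 4↦5, 5↦0, 6↦4]  zeros at y ∈ {2, 5}
  x = 2: [0↦4, 1↦6, 2↦3, 3↦2, 4↦3, 5↦6, 6↦4]  zeros at y ∈ ∅
  x = 3: [0↦0, 1↦3, 2↦1, 3↦1, 4↦3, 5↦0, 6↦6]  zeros at y ∈ {0, 5}
  x = 4: [0↦5, 1↦2, 2↦1, 3↦2, 4↦5, 5↦3, 6↦3]  zeros at y ∈ ∅
  x = 5: [0↦5, 1↦3, 2↦3, 3↦5, 4↦2, 5↦1, 6↦2]  zeros at y ∈ ∅
  x = 6: [0↦0, 1↦6, 2↦0, 3↦3, 4↦1, 5↦1, 6↦3]  zeros at y ∈ {0, 2}
Collecting zeros: affine points = {(1, 2), (1, 5), (3, 0), (3, 5), (6, 0), (6, 2)}.
Total count |C(F_7)_aff| = 6.


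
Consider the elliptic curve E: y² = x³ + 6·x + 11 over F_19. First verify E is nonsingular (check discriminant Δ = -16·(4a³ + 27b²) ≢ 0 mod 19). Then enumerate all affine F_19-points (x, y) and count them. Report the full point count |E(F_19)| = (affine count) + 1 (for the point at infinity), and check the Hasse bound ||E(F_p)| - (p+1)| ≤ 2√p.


Affine points = {(0, 7), (0, 12), (4, 2), (4, 17), (6, 4), (6, 15), (7, 4), (7, 15), (8, 1), (8, 18), (10, 8), (10, 11), (12, 5), (12, 14), (13, 5), (13, 14), (16, 2), (16, 17), (18, 2), (18, 17)}; affine count = 20; |E(F_19)| = 21.

Discriminant check: Δ ∝ 4a³ + 27b² = 4·6³ + 27·11² = 4·216 + 27·121 ≡ 8 (mod 19). Nonzero ⇒ E is nonsingular.
For each x ∈ F_19, compute rhs = x³ + 6·x + 11 mod 19, then count y ∈ F_19 with y² ≡ rhs.
  x = 0: rhs = 11, matching y values: 7, 12 (2 points).
  x = 1: rhs = 18, matching y values: none (0 points).
  x = 2: rhs = 12, matching y values: none (0 points).
  x = 3: rhs = 18, matching y values: none (0 points).
  x = 4: rhs = 4, matching y values: 2, 17 (2 points).
  x = 5: rhs = 14, matching y values: none (0 points).
  x = 6: rhs = 16, matching y values: 4, 15 (2 points).
  x = 7: rhs = 16, matching y values: 4, 15 (2 points).
  x = 8: rhs = 1, matching y values: 1, 18 (2 points).
  x = 9: rhs = 15, matching y values: none (0 points).
  x = 10: rhs = 7, matching y values: 8, 11 (2 points).
  x = 11: rhs = 2, matching y values: none (0 points).
  x = 12: rhs = 6, matching y values: 5, 14 (2 points).
  x = 13: rhs = 6, matching y values: 5, 14 (2 points).
  x = 14: rhs = 8, matching y values: none (0 points).
  x = 15: rhs = 18, matching y values: none (0 points).
  x = 16: rhs = 4, matching y values: 2, 17 (2 points).
  x = 17: rhs = 10, matching y values: none (0 points).
  x = 18: rhs = 4, matching y values: 2, 17 (2 points).
Total affine count: 20.
Full point count |E(F_19)| = 20 + 1 = 21.
Hasse bound: |21 − (19+1)| = |1| = 1 ≤ 2√19 ≈ 8.7178 ✓.


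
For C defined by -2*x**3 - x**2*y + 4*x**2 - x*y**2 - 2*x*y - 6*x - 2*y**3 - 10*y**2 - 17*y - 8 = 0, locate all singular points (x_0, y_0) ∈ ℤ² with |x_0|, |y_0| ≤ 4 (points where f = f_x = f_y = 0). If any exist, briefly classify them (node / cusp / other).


Singular points: {(1, -2)}; classification: cusp.

Compute partial derivatives:
  f_x = -6*x**2 - 2*x*y + 8*x - y**2 - 2*y - 6.
  f_y = -x**2 - 2*x*y - 2*x - 6*y**2 - 20*y - 17.
Scan x_0 ∈ {−4, ..., 4}. For each x_0, f_y(x_0, y) is a polynomial in y; find its integer roots y ∈ {−4, ..., 4}, then test f_x and f at those candidates.
  x = -4: f_y(-4, y) = -6*y**2 - 12*y - 25; no integer root y with |y| ≤ 4.
  x = -3: f_y(-3, y) = -6*y**2 - 14*y - 20; no integer root y with |y| ≤ 4.
  x = -2: f_y(-2, y) = -6*y**2 - 16*y - 17; no integer root y with |y| ≤ 4.
  x = -1: f_y(-1, y) = -6*y**2 - 18*y - 16; no integer root y with |y| ≤ 4.
  x = 0: f_y(0, y) = -6*y**2 - 20*y - 17; no integer root y with |y| ≤ 4.
  x = 1: f_y(1, y) = -6*y**2 - 22*y - 20; vanishes at y ∈ {-2}. (1, -2): f_x = 0, f = 0 — SINGULAR.
  x = 2: f_y(2, y) = -6*y**2 - 24*y - 25; no integer root y with |y| ≤ 4.
  x = 3: f_y(3, y) = -6*y**2 - 26*y - 32; no integer root y with |y| ≤ 4.
  x = 4: f_y(4, y) = -6*y**2 - 28*y - 41; no integer root y with |y| ≤ 4.
Only singular point on the grid: (1, -2).
Classify: substitute x = 1 + u, y = -2 + v and expand: f = -2*u**3 - u**2*v - u*v**2 - 2*v**3 + v**2.
No constant or linear terms (consistent with a singular point). Quadratic part: v**2. Cubic part: -2*u**3 - u**2*v - u*v**2 - 2*v**3.
The quadratic part v**2 is a perfect square, so there is a single (double) tangent line v = 0, i.e. y = -2. Restricting the cubic part to that line (v = 0) leaves -2*u**3 ≠ 0, so f is not divisible by v and the branch is v² ≈ 2*u**3 to lowest order — this is a cusp.
Classification: cusp.


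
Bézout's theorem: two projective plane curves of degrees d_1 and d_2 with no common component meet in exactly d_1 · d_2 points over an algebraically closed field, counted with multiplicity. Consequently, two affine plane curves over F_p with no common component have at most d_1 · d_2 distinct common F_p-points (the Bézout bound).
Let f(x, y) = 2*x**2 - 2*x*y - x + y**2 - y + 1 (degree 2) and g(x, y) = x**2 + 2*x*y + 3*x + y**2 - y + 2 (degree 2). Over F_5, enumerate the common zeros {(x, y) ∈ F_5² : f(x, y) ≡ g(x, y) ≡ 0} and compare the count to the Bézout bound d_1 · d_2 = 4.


Common zeros: ∅; count = 0; Bézout bound = 4.

deg(f) = 2, deg(g) = 2, so Bézout bound = 4.
Scan x ∈ F_5. For each x, list the y ∈ F_5 with f(x, y) ≡ 0 and those with g(x, y) ≡ 0 (mod 5); the common zeros in that column are the intersection.
  x = 0: f ≡ 0 at y ∈ ∅; g ≡ 0 at y ∈ ∅; common: ∅.
  x = 1: f ≡ 0 at y ∈ {1, 2}; g ≡ 0 at y ∈ ∅; common: ∅.
  x = 2: f ≡ 0 at y ∈ ∅; g ≡ 0 at y ∈ {3, 4}; common: ∅.
  x = 3: f ≡ 0 at y ∈ {1}; g ≡ 0 at y ∈ {0}; common: ∅.
  x = 4: f ≡ 0 at y ∈ {2}; g ≡ 0 at y ∈ {0, 3}; common: ∅.
Collecting: common zeros = ∅, so the count is 0.
Comparison with the Bézout bound: 0 ≤ 4 = deg(f)·deg(g), as expected for curves with no common component (the affine F_5-count falls short of the bound because intersections may lie at infinity, over extension fields, or carry multiplicity).


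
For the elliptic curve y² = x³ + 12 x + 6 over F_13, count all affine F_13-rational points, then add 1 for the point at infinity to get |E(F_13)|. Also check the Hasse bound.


Affine points = {(2, 5), (2, 8), (3, 2), (3, 11), (4, 1), (4, 12), (5, 3), (5, 10), (7, 2), (7, 11), (8, 4), (8, 9), (11, 0)}; affine count = 13; |E(F_13)| = 14.

Discriminant check: Δ ∝ 4a³ + 27b² = 4·12³ + 27·6² = 4·1728 + 27·36 ≡ 6 (mod 13). Nonzero ⇒ E is nonsingular.
For each x ∈ F_13, compute rhs = x³ + 12·x + 6 mod 13, then count y ∈ F_13 with y² ≡ rhs.
  x = 0: rhs = 6, matching y values: none (0 points).
  x = 1: rhs = 6, matching y values: none (0 points).
  x = 2: rhs = 12, matching y values: 5, 8 (2 points).
  x = 3: rhs = 4, matching y values: 2, 11 (2 points).
  x = 4: rhs = 1, matching y values: 1, 12 (2 points).
  x = 5: rhs = 9, matching y values: 3, 10 (2 points).
  x = 6: rhs = 8, matching y values: none (0 points).
  x = 7: rhs = 4, matching y values: 2, 11 (2 points).
  x = 8: rhs = 3, matching y values: 4, 9 (2 points).
  x = 9: rhs = 11, matching y values: none (0 points).
  x = 10: rhs = 8, matching y values: none (0 points).
  x = 11: rhs = 0, matching y values: 0 (1 points).
  x = 12: rhs = 6, matching y values: none (0 points).
Total affine count: 13.
Full point count |E(F_13)| = 13 + 1 = 14.
Hasse bound: |14 − (13+1)| = |0| = 0 ≤ 2√13 ≈ 7.2111 ✓.
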